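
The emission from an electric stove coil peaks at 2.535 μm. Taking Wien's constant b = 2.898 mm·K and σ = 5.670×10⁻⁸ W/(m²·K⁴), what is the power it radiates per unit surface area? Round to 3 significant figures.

I ≈ 9.68×10⁴ W/m²

Wien's law: T = b/λ_max = 2.898×10⁻³/2.535×10⁻⁶ = 1143.20 K.
Then I = σT⁴ = 5.670×10⁻⁸×(1143.20)⁴ = 9.68×10⁴ W/m².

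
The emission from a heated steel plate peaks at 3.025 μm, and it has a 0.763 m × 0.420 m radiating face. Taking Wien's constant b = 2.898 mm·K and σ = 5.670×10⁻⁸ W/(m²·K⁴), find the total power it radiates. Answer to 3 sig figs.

Wien's law: T = b/λ_max = 2.898×10⁻³/3.025×10⁻⁶ = 958.017 K.
Area A = 0.763 × 0.420 = 0.32046 m².
Then P = σAT⁴ = 5.670×10⁻⁸×0.32046×(958.017)⁴ = 1.53×10⁴ W.

P ≈ 1.53×10⁴ W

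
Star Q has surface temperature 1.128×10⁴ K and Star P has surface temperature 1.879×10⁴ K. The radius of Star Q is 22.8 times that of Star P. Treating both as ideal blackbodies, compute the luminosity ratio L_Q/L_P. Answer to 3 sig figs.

L ∝ R²T⁴, so L_Q/L_P = (R_Q/R_P)²(T_Q/T_P)⁴ = (22.8)² × (1.128×10⁴/1.879×10⁴)⁴ = 519.84 × 0.129876 = 67.5.

L_Q/L_P ≈ 67.5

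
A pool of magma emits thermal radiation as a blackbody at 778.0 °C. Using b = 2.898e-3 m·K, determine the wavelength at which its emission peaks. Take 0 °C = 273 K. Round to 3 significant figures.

T = 778.0 °C + 273 = 1051.0 K.
Wien's displacement law: λ_max = b/T = (2.898×10⁻³ m·K)/(1051.0 K) = 2.757×10⁻⁶ m.
That is 2.76×10³ nm, in the infrared range.

λ_max ≈ 2.76×10³ nm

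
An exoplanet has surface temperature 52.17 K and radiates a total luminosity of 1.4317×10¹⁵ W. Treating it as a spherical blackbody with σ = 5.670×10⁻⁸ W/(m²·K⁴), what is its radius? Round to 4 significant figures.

L = 4πR²σT⁴ ⇒ R = √(L/(4πσT⁴)).
σT⁴ = 0.420017 W/m², so R = √(1.4317×10¹⁵/(4π×0.420017)) = 1.647×10⁷ m.

R ≈ 1.647×10⁷ m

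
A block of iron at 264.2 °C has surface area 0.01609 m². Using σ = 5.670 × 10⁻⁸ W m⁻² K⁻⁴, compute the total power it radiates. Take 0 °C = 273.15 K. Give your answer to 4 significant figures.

P ≈ 76.06 W

T = 264.2 °C + 273.15 = 537.35 K.
Area A = 0.01609 m².
P = σAT⁴ = 5.670×10⁻⁸ × 0.01609 × (537.35)⁴ = 76.06 W.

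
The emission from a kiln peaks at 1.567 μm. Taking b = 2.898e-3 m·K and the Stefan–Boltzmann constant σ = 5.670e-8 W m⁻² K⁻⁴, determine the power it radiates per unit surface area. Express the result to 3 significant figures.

I ≈ 6.63×10⁵ W/m²

Wien's law: T = b/λ_max = 2.898×10⁻³/1.567×10⁻⁶ = 1849.39 K.
Then I = σT⁴ = 5.670×10⁻⁸×(1849.39)⁴ = 6.63×10⁵ W/m².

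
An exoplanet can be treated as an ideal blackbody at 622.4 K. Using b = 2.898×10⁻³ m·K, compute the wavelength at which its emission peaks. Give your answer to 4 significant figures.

λ_max ≈ 4.656 μm

Wien's displacement law: λ_max = b/T = (2.898×10⁻³ m·K)/(622.4 K) = 4.6562×10⁻⁶ m.
That is 4.656 μm, in the infrared range.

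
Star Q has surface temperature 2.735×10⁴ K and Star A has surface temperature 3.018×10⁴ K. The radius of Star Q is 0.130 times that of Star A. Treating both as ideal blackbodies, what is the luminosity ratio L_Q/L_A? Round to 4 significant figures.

L ∝ R²T⁴, so L_Q/L_A = (R_Q/R_A)²(T_Q/T_A)⁴ = (0.130)² × (2.735×10⁴/3.018×10⁴)⁴ = 0.0169 × 0.674454 = 0.01140.

L_Q/L_A ≈ 0.01140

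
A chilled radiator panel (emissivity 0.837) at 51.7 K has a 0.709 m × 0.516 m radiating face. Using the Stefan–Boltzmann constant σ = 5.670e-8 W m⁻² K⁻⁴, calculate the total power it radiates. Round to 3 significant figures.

P ≈ 0.124 W

Area A = 0.709 × 0.516 = 0.365844 m².
P = εσAT⁴ = 0.837 × 5.670×10⁻⁸ × 0.365844 × (51.7)⁴ = 0.124 W.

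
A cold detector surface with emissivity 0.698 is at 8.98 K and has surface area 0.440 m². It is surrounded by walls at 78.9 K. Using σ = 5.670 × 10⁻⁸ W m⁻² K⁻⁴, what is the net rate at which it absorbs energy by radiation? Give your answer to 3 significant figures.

Area A = 0.440 m².
Net radiated power P_net = εσA(T⁴ − T₀⁴) = 0.698×5.670×10⁻⁸×0.440×(8.98⁴ − 78.9⁴).
T⁴ − T₀⁴ = 6502.87 − 3.87532×10⁷ = -3.87467×10⁷ K⁴, so P_net = -0.675 W — negative, meaning a net gain of 0.675 W.

Net gain ≈ 0.675 W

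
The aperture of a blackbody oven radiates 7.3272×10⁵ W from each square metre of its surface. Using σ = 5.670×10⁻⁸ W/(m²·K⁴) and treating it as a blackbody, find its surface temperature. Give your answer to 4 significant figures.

I = σT⁴, so T = (I/σ)^(1/4) = (7.3272×10⁵/(5.670×10⁻⁸))^(1/4) = 1896 K.

T ≈ 1896 K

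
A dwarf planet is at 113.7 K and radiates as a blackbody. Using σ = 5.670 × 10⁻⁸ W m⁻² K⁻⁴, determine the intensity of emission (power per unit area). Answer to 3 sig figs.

I ≈ 9.48 W/m²

Stefan–Boltzmann: I = σT⁴ = 5.670×10⁻⁸ × (113.7)⁴ = 9.48 W/m².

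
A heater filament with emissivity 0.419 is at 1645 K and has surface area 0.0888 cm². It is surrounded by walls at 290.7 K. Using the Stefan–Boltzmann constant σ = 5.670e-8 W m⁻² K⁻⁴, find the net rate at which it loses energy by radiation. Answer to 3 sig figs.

Area A = 0.0888 cm² = 8.88×10⁻⁶ m².
Net radiated power P_net = εσA(T⁴ − T₀⁴) = 0.419×5.670×10⁻⁸×8.88×10⁻⁶×(1645⁴ − 290.7⁴).
T⁴ − T₀⁴ = 7.32257×10¹² − 7.14135×10⁹ = 7.31543×10¹² K⁴, so P_net = 1.54 W.

Net loss ≈ 1.54 W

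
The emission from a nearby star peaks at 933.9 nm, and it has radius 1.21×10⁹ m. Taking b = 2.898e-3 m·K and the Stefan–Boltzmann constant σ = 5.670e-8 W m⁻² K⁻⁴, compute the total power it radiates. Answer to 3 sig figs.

P ≈ 9.67×10²⁵ W

Wien's law: T = b/λ_max = 2.898×10⁻³/9.339×10⁻⁷ = 3103.12 K.
Surface area A = 4πR² = 4π(1.21×10⁹ m)² = 1.83984×10¹⁹ m².
Then P = σAT⁴ = 5.670×10⁻⁸×1.83984×10¹⁹×(3103.12)⁴ = 9.67×10²⁵ W.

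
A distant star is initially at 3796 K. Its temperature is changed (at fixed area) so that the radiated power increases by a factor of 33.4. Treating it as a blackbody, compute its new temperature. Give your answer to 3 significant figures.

P ∝ T⁴, so T₂/T₁ = (P₂/P₁)^(1/4) = (33.4)^(1/4) = 2.40401.
T₂ = 3796 × 2.40401 = 9.13×10³ K.

T₂ ≈ 9.13×10³ K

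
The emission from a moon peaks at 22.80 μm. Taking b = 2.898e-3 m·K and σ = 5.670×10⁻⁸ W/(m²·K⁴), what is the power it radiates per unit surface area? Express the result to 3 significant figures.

I ≈ 14.8 W/m²

Wien's law: T = b/λ_max = 2.898×10⁻³/2.280×10⁻⁵ = 127.105 K.
Then I = σT⁴ = 5.670×10⁻⁸×(127.105)⁴ = 14.8 W/m².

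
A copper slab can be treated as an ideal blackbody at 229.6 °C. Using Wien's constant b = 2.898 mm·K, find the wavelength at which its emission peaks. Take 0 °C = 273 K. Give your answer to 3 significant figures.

T = 229.6 °C + 273 = 502.6 K.
Wien's displacement law: λ_max = b/T = (2.898×10⁻³ m·K)/(502.6 K) = 5.766×10⁻⁶ m.
That is 5.77 μm, in the infrared range.

λ_max ≈ 5.77 μm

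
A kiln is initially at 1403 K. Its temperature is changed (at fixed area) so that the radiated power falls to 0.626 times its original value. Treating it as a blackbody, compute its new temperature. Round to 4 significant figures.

P ∝ T⁴, so T₂/T₁ = (P₂/P₁)^(1/4) = (0.626)^(1/4) = 0.889495.
T₂ = 1403 × 0.889495 = 1248 K.

T₂ ≈ 1248 K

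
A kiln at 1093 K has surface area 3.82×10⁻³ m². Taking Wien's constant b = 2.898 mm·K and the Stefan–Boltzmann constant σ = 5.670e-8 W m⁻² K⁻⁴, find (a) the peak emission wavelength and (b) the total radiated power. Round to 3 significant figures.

(a) λ_max = b/T = 2.898×10⁻³/1093 = 2.651×10⁻⁶ m = 2.65 μm.
Area A = 3.82×10⁻³ m².
(b) P = σAT⁴ = 5.670×10⁻⁸×3.82×10⁻³×(1093)⁴ = 309 W.

λ_max ≈ 2.65 μm; P ≈ 309 W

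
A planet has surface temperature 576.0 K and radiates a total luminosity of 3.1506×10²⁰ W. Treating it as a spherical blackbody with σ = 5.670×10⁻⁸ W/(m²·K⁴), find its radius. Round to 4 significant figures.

R ≈ 6.338×10⁷ m

L = 4πR²σT⁴ ⇒ R = √(L/(4πσT⁴)).
σT⁴ = 6241.27 W/m², so R = √(3.1506×10²⁰/(4π×6241.27)) = 6.338×10⁷ m.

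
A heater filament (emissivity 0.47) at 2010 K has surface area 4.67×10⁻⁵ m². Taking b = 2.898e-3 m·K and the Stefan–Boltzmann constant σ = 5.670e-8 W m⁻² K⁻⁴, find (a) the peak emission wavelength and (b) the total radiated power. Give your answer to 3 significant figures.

(a) λ_max = b/T = 2.898×10⁻³/2010 = 1.442×10⁻⁶ m = 1.44 μm.
Area A = 4.67×10⁻⁵ m².
(b) P = εσAT⁴ = 0.47×5.670×10⁻⁸×4.67×10⁻⁵×(2010)⁴ = 20.3 W.

λ_max ≈ 1.44 μm; P ≈ 20.3 W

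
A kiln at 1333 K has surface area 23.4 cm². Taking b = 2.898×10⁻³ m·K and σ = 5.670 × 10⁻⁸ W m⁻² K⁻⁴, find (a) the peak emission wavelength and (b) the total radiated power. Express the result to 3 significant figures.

λ_max ≈ 2.17×10³ nm; P ≈ 419 W

(a) λ_max = b/T = 2.898×10⁻³/1333 = 2.174×10⁻⁶ m = 2.17×10³ nm.
Area A = 23.4 cm² = 2.34×10⁻³ m².
(b) P = σAT⁴ = 5.670×10⁻⁸×2.34×10⁻³×(1333)⁴ = 419 W.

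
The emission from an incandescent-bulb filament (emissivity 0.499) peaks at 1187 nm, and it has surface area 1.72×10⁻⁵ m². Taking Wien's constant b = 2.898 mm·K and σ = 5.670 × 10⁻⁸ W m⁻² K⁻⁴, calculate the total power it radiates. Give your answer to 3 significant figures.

Wien's law: T = b/λ_max = 2.898×10⁻³/1.187×10⁻⁶ = 2441.45 K.
Area A = 1.72×10⁻⁵ m².
Then P = εσAT⁴ = 0.499×5.670×10⁻⁸×1.72×10⁻⁵×(2441.45)⁴ = 17.3 W.

P ≈ 17.3 W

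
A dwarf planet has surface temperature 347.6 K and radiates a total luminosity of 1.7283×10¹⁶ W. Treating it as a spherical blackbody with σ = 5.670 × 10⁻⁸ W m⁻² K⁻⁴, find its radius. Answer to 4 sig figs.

L = 4πR²σT⁴ ⇒ R = √(L/(4πσT⁴)).
σT⁴ = 827.756 W/m², so R = √(1.7283×10¹⁶/(4π×827.756)) = 1.289×10⁶ m.

R ≈ 1.289×10⁶ m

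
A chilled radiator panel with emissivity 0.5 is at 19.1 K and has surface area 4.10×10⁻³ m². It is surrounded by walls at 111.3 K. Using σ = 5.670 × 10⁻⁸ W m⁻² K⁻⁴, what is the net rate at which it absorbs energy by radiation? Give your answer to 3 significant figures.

Net gain ≈ 0.0178 W

Area A = 4.10×10⁻³ m².
Net radiated power P_net = εσA(T⁴ − T₀⁴) = 0.5×5.670×10⁻⁸×4.10×10⁻³×(19.1⁴ − 111.3⁴).
T⁴ − T₀⁴ = 1.33086×10⁵ − 1.53455×10⁸ = -1.53322×10⁸ K⁴, so P_net = -0.0178 W — negative, meaning a net gain of 0.0178 W.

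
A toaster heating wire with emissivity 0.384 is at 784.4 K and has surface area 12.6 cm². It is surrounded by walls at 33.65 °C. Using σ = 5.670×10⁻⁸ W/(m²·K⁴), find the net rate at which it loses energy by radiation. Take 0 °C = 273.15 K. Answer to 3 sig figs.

Surroundings: T = 33.65 °C + 273.15 = 306.80 K.
Area A = 12.6 cm² = 1.26×10⁻³ m².
Net radiated power P_net = εσA(T⁴ − T₀⁴) = 0.384×5.670×10⁻⁸×1.26×10⁻³×(784.4⁴ − 306.80⁴).
T⁴ − T₀⁴ = 3.78574×10¹¹ − 8.85975×10⁹ = 3.69714×10¹¹ K⁴, so P_net = 10.1 W.

Net loss ≈ 10.1 W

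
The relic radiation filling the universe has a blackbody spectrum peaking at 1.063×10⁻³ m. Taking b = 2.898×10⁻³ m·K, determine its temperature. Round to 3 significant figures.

T ≈ 2.73 K

Wien's law gives T = b/λ_max = (2.898×10⁻³ m·K)/(1.063×10⁻³ m) = 2.73 K.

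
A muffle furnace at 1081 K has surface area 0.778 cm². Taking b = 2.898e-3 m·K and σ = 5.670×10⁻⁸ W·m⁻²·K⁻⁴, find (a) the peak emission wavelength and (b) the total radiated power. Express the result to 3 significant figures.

λ_max ≈ 2.68 μm; P ≈ 6.02 W

(a) λ_max = b/T = 2.898×10⁻³/1081 = 2.681×10⁻⁶ m = 2.68 μm.
Area A = 0.778 cm² = 7.78×10⁻⁵ m².
(b) P = σAT⁴ = 5.670×10⁻⁸×7.78×10⁻⁵×(1081)⁴ = 6.02 W.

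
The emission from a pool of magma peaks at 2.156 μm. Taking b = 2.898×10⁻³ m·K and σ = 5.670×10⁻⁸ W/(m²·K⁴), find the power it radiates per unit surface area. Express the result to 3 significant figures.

Wien's law: T = b/λ_max = 2.898×10⁻³/2.156×10⁻⁶ = 1344.16 K.
Then I = σT⁴ = 5.670×10⁻⁸×(1344.16)⁴ = 1.85×10⁵ W/m².

I ≈ 1.85×10⁵ W/m²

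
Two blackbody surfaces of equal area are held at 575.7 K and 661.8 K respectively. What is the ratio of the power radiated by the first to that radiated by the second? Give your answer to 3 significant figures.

With equal areas, P₁/P₂ = (T₁/T₂)⁴ = (575.7/661.8)⁴ = 0.573.

P₁/P₂ ≈ 0.573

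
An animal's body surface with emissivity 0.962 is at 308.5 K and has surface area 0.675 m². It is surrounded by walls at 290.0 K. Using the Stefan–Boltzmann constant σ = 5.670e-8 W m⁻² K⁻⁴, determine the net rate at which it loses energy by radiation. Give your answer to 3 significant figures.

Area A = 0.675 m².
Net radiated power P_net = εσA(T⁴ − T₀⁴) = 0.962×5.670×10⁻⁸×0.675×(308.5⁴ − 290.0⁴).
T⁴ − T₀⁴ = 9.05776×10⁹ − 7.07281×10⁹ = 1.98495×10⁹ K⁴, so P_net = 73.1 W.

Net loss ≈ 73.1 W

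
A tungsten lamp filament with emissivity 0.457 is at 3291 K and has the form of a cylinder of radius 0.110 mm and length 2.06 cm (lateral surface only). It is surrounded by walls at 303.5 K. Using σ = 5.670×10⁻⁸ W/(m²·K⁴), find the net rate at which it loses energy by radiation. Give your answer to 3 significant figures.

Net loss ≈ 43.3 W

Lateral area A = 2πrL = 2π×1.10×10⁻⁴×0.0206 = 1.42377×10⁻⁵ m².
Net radiated power P_net = εσA(T⁴ − T₀⁴) = 0.457×5.670×10⁻⁸×1.42377×10⁻⁵×(3291⁴ − 303.5⁴).
T⁴ − T₀⁴ = 1.17304×10¹⁴ − 8.48467×10⁹ = 1.17296×10¹⁴ K⁴, so P_net = 43.3 W.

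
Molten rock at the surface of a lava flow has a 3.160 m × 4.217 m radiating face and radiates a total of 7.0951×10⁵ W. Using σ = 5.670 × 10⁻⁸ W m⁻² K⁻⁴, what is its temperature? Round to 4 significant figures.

Area A = 3.160 × 4.217 = 13.3257 m².
P = σAT⁴ ⇒ T = (P/(σA))^(1/4) = (7.0951×10⁵/(5.670×10⁻⁸×13.3257))^(1/4) = 984.4 K.

T ≈ 984.4 K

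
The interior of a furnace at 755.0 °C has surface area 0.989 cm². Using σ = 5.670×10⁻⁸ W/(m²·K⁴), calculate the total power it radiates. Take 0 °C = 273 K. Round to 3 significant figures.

T = 755.0 °C + 273 = 1028.0 K.
Area A = 0.989 cm² = 9.89×10⁻⁵ m².
P = σAT⁴ = 5.670×10⁻⁸ × 9.89×10⁻⁵ × (1028.0)⁴ = 6.26 W.

P ≈ 6.26 W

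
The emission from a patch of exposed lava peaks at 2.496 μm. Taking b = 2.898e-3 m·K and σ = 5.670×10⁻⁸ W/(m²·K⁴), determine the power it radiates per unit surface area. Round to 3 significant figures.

I ≈ 1.03×10⁵ W/m²

Wien's law: T = b/λ_max = 2.898×10⁻³/2.496×10⁻⁶ = 1161.06 K.
Then I = σT⁴ = 5.670×10⁻⁸×(1161.06)⁴ = 1.03×10⁵ W/m².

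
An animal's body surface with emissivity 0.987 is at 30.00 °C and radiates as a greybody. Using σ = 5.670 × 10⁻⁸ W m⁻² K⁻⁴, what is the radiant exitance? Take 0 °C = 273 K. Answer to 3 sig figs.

T = 30.00 °C + 273 = 303.00 K.
Stefan–Boltzmann: I = εσT⁴ = 0.987 × 5.670×10⁻⁸ × (303.00)⁴ = 472 W/m².

I ≈ 472 W/m²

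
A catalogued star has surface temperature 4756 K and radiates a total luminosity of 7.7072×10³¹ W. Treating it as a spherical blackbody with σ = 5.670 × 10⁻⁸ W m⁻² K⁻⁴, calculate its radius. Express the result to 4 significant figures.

L = 4πR²σT⁴ ⇒ R = √(L/(4πσT⁴)).
σT⁴ = 2.90102×10⁷ W/m², so R = √(7.7072×10³¹/(4π×2.90102×10⁷)) = 4.598×10¹¹ m.

R ≈ 4.598×10¹¹ m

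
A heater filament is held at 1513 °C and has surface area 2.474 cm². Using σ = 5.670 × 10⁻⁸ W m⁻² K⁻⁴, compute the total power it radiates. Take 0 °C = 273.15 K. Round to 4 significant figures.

T = 1513 °C + 273.15 = 1786.15 K.
Area A = 2.474 cm² = 2.474×10⁻⁴ m².
P = σAT⁴ = 5.670×10⁻⁸ × 2.474×10⁻⁴ × (1786.15)⁴ = 142.8 W.

P ≈ 142.8 W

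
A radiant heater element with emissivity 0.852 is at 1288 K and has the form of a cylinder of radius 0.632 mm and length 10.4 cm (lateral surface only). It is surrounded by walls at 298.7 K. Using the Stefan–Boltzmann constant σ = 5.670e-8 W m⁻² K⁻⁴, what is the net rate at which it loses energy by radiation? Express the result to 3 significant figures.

Net loss ≈ 54.7 W

Lateral area A = 2πrL = 2π×6.32×10⁻⁴×0.104 = 4.12981×10⁻⁴ m².
Net radiated power P_net = εσA(T⁴ − T₀⁴) = 0.852×5.670×10⁻⁸×4.12981×10⁻⁴×(1288⁴ − 298.7⁴).
T⁴ − T₀⁴ = 2.75210×10¹² − 7.96051×10⁹ = 2.74414×10¹² K⁴, so P_net = 54.7 W.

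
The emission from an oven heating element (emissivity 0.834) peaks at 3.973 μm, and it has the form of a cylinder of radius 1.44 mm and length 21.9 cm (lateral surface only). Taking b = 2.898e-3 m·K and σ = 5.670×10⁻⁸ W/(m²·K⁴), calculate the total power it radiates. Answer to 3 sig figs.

Wien's law: T = b/λ_max = 2.898×10⁻³/3.973×10⁻⁶ = 729.424 K.
Lateral area A = 2πrL = 2π×1.44×10⁻³×0.219 = 1.98147×10⁻³ m².
Then P = εσAT⁴ = 0.834×5.670×10⁻⁸×1.98147×10⁻³×(729.424)⁴ = 26.5 W.

P ≈ 26.5 W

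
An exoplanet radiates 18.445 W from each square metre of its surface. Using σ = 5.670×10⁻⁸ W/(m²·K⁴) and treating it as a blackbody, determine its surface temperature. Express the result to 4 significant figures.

I = σT⁴, so T = (I/σ)^(1/4) = (18.445/(5.670×10⁻⁸))^(1/4) = 134.3 K.

T ≈ 134.3 K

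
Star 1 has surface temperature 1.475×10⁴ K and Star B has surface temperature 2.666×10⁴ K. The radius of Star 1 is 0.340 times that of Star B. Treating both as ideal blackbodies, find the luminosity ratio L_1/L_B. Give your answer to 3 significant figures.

L_1/L_B ≈ 0.0108

L ∝ R²T⁴, so L_1/L_B = (R_1/R_B)²(T_1/T_B)⁴ = (0.340)² × (1.475×10⁴/2.666×10⁴)⁴ = 0.1156 × 0.0936974 = 0.0108.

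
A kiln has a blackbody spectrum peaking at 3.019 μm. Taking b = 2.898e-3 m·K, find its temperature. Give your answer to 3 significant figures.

Wien's law gives T = b/λ_max = (2.898×10⁻³ m·K)/(3.019×10⁻⁶ m) = 960 K.

T ≈ 960 K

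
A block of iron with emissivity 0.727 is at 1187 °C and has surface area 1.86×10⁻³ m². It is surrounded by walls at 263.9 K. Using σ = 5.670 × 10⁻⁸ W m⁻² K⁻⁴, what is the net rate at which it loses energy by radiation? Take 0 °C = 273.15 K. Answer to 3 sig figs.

Net loss ≈ 348 W

T = 1187 °C + 273.15 = 1460.15 K.
Area A = 1.86×10⁻³ m².
Net radiated power P_net = εσA(T⁴ − T₀⁴) = 0.727×5.670×10⁻⁸×1.86×10⁻³×(1460.15⁴ − 263.9⁴).
T⁴ − T₀⁴ = 4.54559×10¹² − 4.85018×10⁹ = 4.54074×10¹² K⁴, so P_net = 348 W.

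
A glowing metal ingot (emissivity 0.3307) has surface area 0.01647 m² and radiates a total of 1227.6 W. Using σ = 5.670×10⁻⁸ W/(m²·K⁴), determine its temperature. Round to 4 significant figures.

T ≈ 1412 K

Area A = 0.01647 m².
P = εσAT⁴ ⇒ T = (P/(εσA))^(1/4) = (1227.6/(0.3307×5.670×10⁻⁸×0.01647))^(1/4) = 1412 K.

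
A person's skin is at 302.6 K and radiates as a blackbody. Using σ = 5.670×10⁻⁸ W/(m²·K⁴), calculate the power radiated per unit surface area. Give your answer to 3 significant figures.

I ≈ 475 W/m²

Stefan–Boltzmann: I = σT⁴ = 5.670×10⁻⁸ × (302.6)⁴ = 475 W/m².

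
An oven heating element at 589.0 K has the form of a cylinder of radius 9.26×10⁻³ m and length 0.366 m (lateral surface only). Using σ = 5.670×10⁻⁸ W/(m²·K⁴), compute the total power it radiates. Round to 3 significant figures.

Lateral area A = 2πrL = 2π×9.26×10⁻³×0.366 = 0.0212947 m².
P = σAT⁴ = 5.670×10⁻⁸ × 0.0212947 × (589.0)⁴ = 145 W.

P ≈ 145 W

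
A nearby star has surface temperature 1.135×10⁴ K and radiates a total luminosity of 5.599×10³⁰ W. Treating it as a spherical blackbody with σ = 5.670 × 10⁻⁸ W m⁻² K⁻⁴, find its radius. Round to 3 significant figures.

L = 4πR²σT⁴ ⇒ R = √(L/(4πσT⁴)).
σT⁴ = 9.40950×10⁸ W/m², so R = √(5.599×10³⁰/(4π×9.40950×10⁸)) = 2.18×10¹⁰ m.

R ≈ 2.18×10¹⁰ m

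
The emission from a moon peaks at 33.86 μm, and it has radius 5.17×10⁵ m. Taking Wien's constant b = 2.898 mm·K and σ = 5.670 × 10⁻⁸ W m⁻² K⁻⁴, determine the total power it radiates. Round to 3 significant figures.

Wien's law: T = b/λ_max = 2.898×10⁻³/3.386×10⁻⁵ = 85.5877 K.
Surface area A = 4πR² = 4π(5.17×10⁵ m)² = 3.35885×10¹² m².
Then P = σAT⁴ = 5.670×10⁻⁸×3.35885×10¹²×(85.5877)⁴ = 1.02×10¹³ W.

P ≈ 1.02×10¹³ W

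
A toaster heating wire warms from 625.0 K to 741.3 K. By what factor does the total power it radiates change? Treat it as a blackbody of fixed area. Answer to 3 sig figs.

P ∝ T⁴, so P₂/P₁ = (T₂/T₁)⁴ = (741.3/625.0)⁴ = (1.18608)⁴ = 1.98.

P₂/P₁ ≈ 1.98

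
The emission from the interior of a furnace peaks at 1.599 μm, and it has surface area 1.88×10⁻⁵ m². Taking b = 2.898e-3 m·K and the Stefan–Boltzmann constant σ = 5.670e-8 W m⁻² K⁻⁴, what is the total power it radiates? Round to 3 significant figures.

P ≈ 11.5 W

Wien's law: T = b/λ_max = 2.898×10⁻³/1.599×10⁻⁶ = 1812.38 K.
Area A = 1.88×10⁻⁵ m².
Then P = σAT⁴ = 5.670×10⁻⁸×1.88×10⁻⁵×(1812.38)⁴ = 11.5 W.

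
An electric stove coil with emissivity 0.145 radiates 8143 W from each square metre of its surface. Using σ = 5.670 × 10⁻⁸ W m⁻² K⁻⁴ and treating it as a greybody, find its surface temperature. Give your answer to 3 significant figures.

I = εσT⁴, so T = (I/εσ)^(1/4) = (8143/(0.145×5.670×10⁻⁸))^(1/4) = 998 K.

T ≈ 998 K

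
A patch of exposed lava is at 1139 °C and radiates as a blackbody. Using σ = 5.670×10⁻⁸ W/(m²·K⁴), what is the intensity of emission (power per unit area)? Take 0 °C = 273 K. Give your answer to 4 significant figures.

T = 1139 °C + 273 = 1412 K.
Stefan–Boltzmann: I = σT⁴ = 5.670×10⁻⁸ × (1412)⁴ = 2.254×10⁵ W/m².

I ≈ 2.254×10⁵ W/m²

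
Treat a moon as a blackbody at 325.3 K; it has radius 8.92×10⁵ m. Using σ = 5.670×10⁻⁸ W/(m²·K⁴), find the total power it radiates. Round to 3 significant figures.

P ≈ 6.35×10¹⁵ W

Surface area A = 4πR² = 4π(8.92×10⁵ m)² = 9.99861×10¹² m².
P = σAT⁴ = 5.670×10⁻⁸ × 9.99861×10¹² × (325.3)⁴ = 6.35×10¹⁵ W.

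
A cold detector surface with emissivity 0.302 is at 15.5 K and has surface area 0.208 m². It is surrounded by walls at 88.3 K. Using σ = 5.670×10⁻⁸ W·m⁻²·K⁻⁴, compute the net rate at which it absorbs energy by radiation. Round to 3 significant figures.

Net gain ≈ 0.216 W

Area A = 0.208 m².
Net radiated power P_net = εσA(T⁴ − T₀⁴) = 0.302×5.670×10⁻⁸×0.208×(15.5⁴ − 88.3⁴).
T⁴ − T₀⁴ = 57720.1 − 6.07915×10⁷ = -6.07338×10⁷ K⁴, so P_net = -0.216 W — negative, meaning a net gain of 0.216 W.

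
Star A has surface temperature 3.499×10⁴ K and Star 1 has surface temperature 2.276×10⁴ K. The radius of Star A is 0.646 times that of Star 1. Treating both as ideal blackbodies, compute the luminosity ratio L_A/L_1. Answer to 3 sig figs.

L ∝ R²T⁴, so L_A/L_1 = (R_A/R_1)²(T_A/T_1)⁴ = (0.646)² × (3.499×10⁴/2.276×10⁴)⁴ = 0.417316 × 5.58582 = 2.33.

L_A/L_1 ≈ 2.33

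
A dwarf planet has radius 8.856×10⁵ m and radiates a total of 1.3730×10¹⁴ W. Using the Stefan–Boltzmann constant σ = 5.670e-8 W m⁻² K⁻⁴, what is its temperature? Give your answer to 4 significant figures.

Surface area A = 4πR² = 4π(8.856×10⁵ m)² = 9.85565×10¹² m².
P = σAT⁴ ⇒ T = (P/(σA))^(1/4) = (1.3730×10¹⁴/(5.670×10⁻⁸×9.85565×10¹²))^(1/4) = 125.2 K.

T ≈ 125.2 K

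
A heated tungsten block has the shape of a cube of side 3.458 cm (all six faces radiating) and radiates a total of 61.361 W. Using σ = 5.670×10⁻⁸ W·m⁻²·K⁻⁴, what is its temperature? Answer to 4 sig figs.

T ≈ 623.2 K

Area A = 6s² = 6×(0.03458 m)² = 7.17466×10⁻³ m².
P = σAT⁴ ⇒ T = (P/(σA))^(1/4) = (61.361/(5.670×10⁻⁸×7.17466×10⁻³))^(1/4) = 623.2 K.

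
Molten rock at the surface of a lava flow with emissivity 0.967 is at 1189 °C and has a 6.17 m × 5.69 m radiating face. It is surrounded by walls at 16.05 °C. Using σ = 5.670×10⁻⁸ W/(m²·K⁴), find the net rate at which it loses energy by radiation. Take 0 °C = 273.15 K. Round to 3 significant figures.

T = 1189 °C + 273.15 = 1462.15 K.
Surroundings: T = 16.05 °C + 273.15 = 289.20 K.
Area A = 6.17 × 5.69 = 35.1073 m².
Net radiated power P_net = εσA(T⁴ − T₀⁴) = 0.967×5.670×10⁻⁸×35.1073×(1462.15⁴ − 289.20⁴).
T⁴ − T₀⁴ = 4.57054×10¹² − 6.99509×10⁹ = 4.56354×10¹² K⁴, so P_net = 8.78×10⁶ W.

Net loss ≈ 8.78×10⁶ W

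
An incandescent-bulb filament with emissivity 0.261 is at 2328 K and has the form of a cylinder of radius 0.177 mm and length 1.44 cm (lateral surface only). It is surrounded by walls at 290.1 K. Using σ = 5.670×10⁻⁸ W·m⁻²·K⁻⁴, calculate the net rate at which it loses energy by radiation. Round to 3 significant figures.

Lateral area A = 2πrL = 2π×1.77×10⁻⁴×0.0144 = 1.60146×10⁻⁵ m².
Net radiated power P_net = εσA(T⁴ − T₀⁴) = 0.261×5.670×10⁻⁸×1.60146×10⁻⁵×(2328⁴ − 290.1⁴).
T⁴ − T₀⁴ = 2.93719×10¹³ − 7.08257×10⁹ = 2.93648×10¹³ K⁴, so P_net = 6.96 W.

Net loss ≈ 6.96 W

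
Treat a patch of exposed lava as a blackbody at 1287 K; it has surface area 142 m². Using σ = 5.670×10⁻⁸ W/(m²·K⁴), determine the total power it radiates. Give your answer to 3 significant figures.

Area A = 142 m².
P = σAT⁴ = 5.670×10⁻⁸ × 142 × (1287)⁴ = 2.21×10⁷ W.

P ≈ 2.21×10⁷ W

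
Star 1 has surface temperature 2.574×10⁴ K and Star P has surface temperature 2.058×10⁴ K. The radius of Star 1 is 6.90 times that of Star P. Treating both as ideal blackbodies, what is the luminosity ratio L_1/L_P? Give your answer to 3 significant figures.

L_1/L_P ≈ 117

L ∝ R²T⁴, so L_1/L_P = (R_1/R_P)²(T_1/T_P)⁴ = (6.90)² × (2.574×10⁴/2.058×10⁴)⁴ = 47.61 × 2.44711 = 117.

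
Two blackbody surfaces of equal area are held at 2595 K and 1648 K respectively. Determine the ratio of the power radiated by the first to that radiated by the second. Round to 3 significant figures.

With equal areas, P₁/P₂ = (T₁/T₂)⁴ = (2595/1648)⁴ = 6.15.

P₁/P₂ ≈ 6.15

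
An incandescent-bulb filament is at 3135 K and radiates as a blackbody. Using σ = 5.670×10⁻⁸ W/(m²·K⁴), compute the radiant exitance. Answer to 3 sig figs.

I ≈ 5.48×10⁶ W/m²

Stefan–Boltzmann: I = σT⁴ = 5.670×10⁻⁸ × (3135)⁴ = 5.48×10⁶ W/m².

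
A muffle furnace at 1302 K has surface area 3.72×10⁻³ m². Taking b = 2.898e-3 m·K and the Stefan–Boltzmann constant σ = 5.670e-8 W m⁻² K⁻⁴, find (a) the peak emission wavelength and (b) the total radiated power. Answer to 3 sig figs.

(a) λ_max = b/T = 2.898×10⁻³/1302 = 2.226×10⁻⁶ m = 2.23×10³ nm.
Area A = 3.72×10⁻³ m².
(b) P = σAT⁴ = 5.670×10⁻⁸×3.72×10⁻³×(1302)⁴ = 606 W.

λ_max ≈ 2.23×10³ nm; P ≈ 606 W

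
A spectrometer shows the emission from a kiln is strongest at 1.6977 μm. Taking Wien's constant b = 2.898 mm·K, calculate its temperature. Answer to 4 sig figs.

Wien's law gives T = b/λ_max = (2.898×10⁻³ m·K)/(1.6977×10⁻⁶ m) = 1707 K.

T ≈ 1707 K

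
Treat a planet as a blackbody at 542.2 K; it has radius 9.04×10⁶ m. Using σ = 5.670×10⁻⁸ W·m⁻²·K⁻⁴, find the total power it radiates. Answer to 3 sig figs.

P ≈ 5.03×10¹⁸ W

Surface area A = 4πR² = 4π(9.04×10⁶ m)² = 1.02694×10¹⁵ m².
P = σAT⁴ = 5.670×10⁻⁸ × 1.02694×10¹⁵ × (542.2)⁴ = 5.03×10¹⁸ W.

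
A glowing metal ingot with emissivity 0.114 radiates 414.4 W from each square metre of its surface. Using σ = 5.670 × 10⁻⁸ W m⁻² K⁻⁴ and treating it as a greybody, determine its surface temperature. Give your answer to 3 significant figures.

T ≈ 503 K

I = εσT⁴, so T = (I/εσ)^(1/4) = (414.4/(0.114×5.670×10⁻⁸))^(1/4) = 503 K.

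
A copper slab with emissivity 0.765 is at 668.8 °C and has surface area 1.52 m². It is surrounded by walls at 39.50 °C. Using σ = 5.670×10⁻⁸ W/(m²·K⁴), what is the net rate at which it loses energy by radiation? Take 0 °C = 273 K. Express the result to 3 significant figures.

Net loss ≈ 5.12×10⁴ W

T = 668.8 °C + 273 = 941.8 K.
Surroundings: T = 39.50 °C + 273 = 312.50 K.
Area A = 1.52 m².
Net radiated power P_net = εσA(T⁴ − T₀⁴) = 0.765×5.670×10⁻⁸×1.52×(941.8⁴ − 312.50⁴).
T⁴ − T₀⁴ = 7.86746×10¹¹ − 9.53674×10⁹ = 7.77209×10¹¹ K⁴, so P_net = 5.12×10⁴ W.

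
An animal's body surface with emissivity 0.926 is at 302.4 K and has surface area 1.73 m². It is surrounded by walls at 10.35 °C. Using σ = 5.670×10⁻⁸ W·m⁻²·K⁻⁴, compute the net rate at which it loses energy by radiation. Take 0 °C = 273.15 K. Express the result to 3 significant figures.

Surroundings: T = 10.35 °C + 273.15 = 283.50 K.
Area A = 1.73 m².
Net radiated power P_net = εσA(T⁴ − T₀⁴) = 0.926×5.670×10⁻⁸×1.73×(302.4⁴ − 283.50⁴).
T⁴ − T₀⁴ = 8.36233×10⁹ − 6.45970×10⁹ = 1.90263×10⁹ K⁴, so P_net = 173 W.

Net loss ≈ 173 W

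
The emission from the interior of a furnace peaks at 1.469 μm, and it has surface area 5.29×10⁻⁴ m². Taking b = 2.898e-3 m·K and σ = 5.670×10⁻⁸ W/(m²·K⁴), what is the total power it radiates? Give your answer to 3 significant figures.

Wien's law: T = b/λ_max = 2.898×10⁻³/1.469×10⁻⁶ = 1972.77 K.
Area A = 5.29×10⁻⁴ m².
Then P = σAT⁴ = 5.670×10⁻⁸×5.29×10⁻⁴×(1972.77)⁴ = 454 W.

P ≈ 454 W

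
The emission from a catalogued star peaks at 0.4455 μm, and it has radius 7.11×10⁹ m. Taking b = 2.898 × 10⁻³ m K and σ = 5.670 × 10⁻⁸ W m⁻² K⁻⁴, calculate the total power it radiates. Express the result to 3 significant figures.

P ≈ 6.45×10²⁸ W

Wien's law: T = b/λ_max = 2.898×10⁻³/4.455×10⁻⁷ = 6505.05 K.
Surface area A = 4πR² = 4π(7.11×10⁹ m)² = 6.35256×10²⁰ m².
Then P = σAT⁴ = 5.670×10⁻⁸×6.35256×10²⁰×(6505.05)⁴ = 6.45×10²⁸ W.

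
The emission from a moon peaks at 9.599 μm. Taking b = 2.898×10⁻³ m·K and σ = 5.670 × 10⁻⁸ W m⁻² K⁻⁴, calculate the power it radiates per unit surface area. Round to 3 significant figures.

I ≈ 471 W/m²

Wien's law: T = b/λ_max = 2.898×10⁻³/9.599×10⁻⁶ = 301.906 K.
Then I = σT⁴ = 5.670×10⁻⁸×(301.906)⁴ = 471 W/m².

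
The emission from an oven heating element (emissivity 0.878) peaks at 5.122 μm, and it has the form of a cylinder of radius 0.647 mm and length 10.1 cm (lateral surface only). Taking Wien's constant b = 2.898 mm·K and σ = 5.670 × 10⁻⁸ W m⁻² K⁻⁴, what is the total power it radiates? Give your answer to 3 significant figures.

Wien's law: T = b/λ_max = 2.898×10⁻³/5.122×10⁻⁶ = 565.795 K.
Lateral area A = 2πrL = 2π×6.47×10⁻⁴×0.101 = 4.10587×10⁻⁴ m².
Then P = εσAT⁴ = 0.878×5.670×10⁻⁸×4.10587×10⁻⁴×(565.795)⁴ = 2.09 W.

P ≈ 2.09 W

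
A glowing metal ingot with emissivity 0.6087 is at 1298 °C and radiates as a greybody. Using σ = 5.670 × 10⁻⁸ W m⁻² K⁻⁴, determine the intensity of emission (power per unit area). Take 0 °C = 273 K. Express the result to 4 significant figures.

T = 1298 °C + 273 = 1571 K.
Stefan–Boltzmann: I = εσT⁴ = 0.6087 × 5.670×10⁻⁸ × (1571)⁴ = 2.102×10⁵ W/m².

I ≈ 2.102×10⁵ W/m²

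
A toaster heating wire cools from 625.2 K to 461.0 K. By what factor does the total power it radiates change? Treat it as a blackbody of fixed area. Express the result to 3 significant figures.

P₂/P₁ ≈ 0.296

P ∝ T⁴, so P₂/P₁ = (T₂/T₁)⁴ = (461.0/625.2)⁴ = (0.737364)⁴ = 0.296.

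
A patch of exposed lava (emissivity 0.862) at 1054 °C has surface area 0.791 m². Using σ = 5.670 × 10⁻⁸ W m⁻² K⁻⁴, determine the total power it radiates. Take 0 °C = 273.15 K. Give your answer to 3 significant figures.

T = 1054 °C + 273.15 = 1327.15 K.
Area A = 0.791 m².
P = εσAT⁴ = 0.862 × 5.670×10⁻⁸ × 0.791 × (1327.15)⁴ = 1.20×10⁵ W.

P ≈ 1.20×10⁵ W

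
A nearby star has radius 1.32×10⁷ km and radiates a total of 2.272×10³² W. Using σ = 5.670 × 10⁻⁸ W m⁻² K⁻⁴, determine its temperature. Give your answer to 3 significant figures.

T ≈ 3.68×10⁴ K

Surface area A = 4πR² = 4π(1.32×10¹⁰ m)² = 2.18956×10²¹ m².
P = σAT⁴ ⇒ T = (P/(σA))^(1/4) = (2.272×10³²/(5.670×10⁻⁸×2.18956×10²¹))^(1/4) = 3.68×10⁴ K.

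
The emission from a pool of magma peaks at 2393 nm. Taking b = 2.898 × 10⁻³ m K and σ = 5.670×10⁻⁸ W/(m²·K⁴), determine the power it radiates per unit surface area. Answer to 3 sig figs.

I ≈ 1.22×10⁵ W/m²

Wien's law: T = b/λ_max = 2.898×10⁻³/2.393×10⁻⁶ = 1211.03 K.
Then I = σT⁴ = 5.670×10⁻⁸×(1211.03)⁴ = 1.22×10⁵ W/m².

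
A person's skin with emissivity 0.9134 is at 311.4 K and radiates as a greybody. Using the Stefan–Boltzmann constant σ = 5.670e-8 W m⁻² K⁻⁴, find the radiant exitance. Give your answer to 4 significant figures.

Stefan–Boltzmann: I = εσT⁴ = 0.9134 × 5.670×10⁻⁸ × (311.4)⁴ = 487.0 W/m².

I ≈ 487.0 W/m²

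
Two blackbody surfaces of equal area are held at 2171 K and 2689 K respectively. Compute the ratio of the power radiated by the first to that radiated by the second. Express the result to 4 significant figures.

P₁/P₂ ≈ 0.4249

With equal areas, P₁/P₂ = (T₁/T₂)⁴ = (2171/2689)⁴ = 0.4249.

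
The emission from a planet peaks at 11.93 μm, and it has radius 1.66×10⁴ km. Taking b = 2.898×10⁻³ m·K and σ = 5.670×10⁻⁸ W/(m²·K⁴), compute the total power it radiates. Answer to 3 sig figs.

Wien's law: T = b/λ_max = 2.898×10⁻³/1.193×10⁻⁵ = 242.917 K.
Surface area A = 4πR² = 4π(1.66×10⁷ m)² = 3.46279×10¹⁵ m².
Then P = σAT⁴ = 5.670×10⁻⁸×3.46279×10¹⁵×(242.917)⁴ = 6.84×10¹⁷ W.

P ≈ 6.84×10¹⁷ W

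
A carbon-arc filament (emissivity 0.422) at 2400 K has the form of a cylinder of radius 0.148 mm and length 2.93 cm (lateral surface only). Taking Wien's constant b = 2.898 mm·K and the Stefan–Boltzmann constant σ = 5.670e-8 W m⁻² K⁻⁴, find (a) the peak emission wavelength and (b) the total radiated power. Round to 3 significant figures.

λ_max ≈ 1.21 μm; P ≈ 21.6 W

(a) λ_max = b/T = 2.898×10⁻³/2400 = 1.208×10⁻⁶ m = 1.21 μm.
Lateral area A = 2πrL = 2π×1.48×10⁻⁴×0.0293 = 2.72464×10⁻⁵ m².
(b) P = εσAT⁴ = 0.422×5.670×10⁻⁸×2.72464×10⁻⁵×(2400)⁴ = 21.6 W.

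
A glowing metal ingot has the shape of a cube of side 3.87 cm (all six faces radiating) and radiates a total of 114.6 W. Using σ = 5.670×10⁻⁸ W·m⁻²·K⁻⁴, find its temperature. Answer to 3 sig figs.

T ≈ 689 K

Area A = 6s² = 6×(0.0387 m)² = 8.98614×10⁻³ m².
P = σAT⁴ ⇒ T = (P/(σA))^(1/4) = (114.6/(5.670×10⁻⁸×8.98614×10⁻³))^(1/4) = 689 K.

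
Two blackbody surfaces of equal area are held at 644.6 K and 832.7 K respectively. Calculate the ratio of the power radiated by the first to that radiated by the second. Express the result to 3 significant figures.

P₁/P₂ ≈ 0.359

With equal areas, P₁/P₂ = (T₁/T₂)⁴ = (644.6/832.7)⁴ = 0.359.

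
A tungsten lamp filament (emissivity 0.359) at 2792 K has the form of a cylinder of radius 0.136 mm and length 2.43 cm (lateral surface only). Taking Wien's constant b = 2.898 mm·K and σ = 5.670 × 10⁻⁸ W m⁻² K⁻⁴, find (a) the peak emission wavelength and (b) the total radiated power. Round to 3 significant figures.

(a) λ_max = b/T = 2.898×10⁻³/2792 = 1.038×10⁻⁶ m = 1.04 μm.
Lateral area A = 2πrL = 2π×1.36×10⁻⁴×0.0243 = 2.07647×10⁻⁵ m².
(b) P = εσAT⁴ = 0.359×5.670×10⁻⁸×2.07647×10⁻⁵×(2792)⁴ = 25.7 W.

λ_max ≈ 1.04 μm; P ≈ 25.7 W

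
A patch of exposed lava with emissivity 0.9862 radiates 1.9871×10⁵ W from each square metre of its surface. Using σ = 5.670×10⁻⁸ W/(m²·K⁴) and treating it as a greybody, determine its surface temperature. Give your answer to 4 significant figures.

I = εσT⁴, so T = (I/εσ)^(1/4) = (1.9871×10⁵/(0.9862×5.670×10⁻⁸))^(1/4) = 1373 K.

T ≈ 1373 K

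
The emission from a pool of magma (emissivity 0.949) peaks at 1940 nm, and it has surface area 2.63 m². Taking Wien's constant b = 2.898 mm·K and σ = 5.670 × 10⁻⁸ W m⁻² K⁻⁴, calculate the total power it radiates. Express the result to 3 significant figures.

Wien's law: T = b/λ_max = 2.898×10⁻³/1.940×10⁻⁶ = 1493.81 K.
Area A = 2.63 m².
Then P = εσAT⁴ = 0.949×5.670×10⁻⁸×2.63×(1493.81)⁴ = 7.05×10⁵ W.

P ≈ 7.05×10⁵ W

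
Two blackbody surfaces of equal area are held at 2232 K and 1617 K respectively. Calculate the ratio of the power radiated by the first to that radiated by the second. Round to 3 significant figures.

P₁/P₂ ≈ 3.63

With equal areas, P₁/P₂ = (T₁/T₂)⁴ = (2232/1617)⁴ = 3.63.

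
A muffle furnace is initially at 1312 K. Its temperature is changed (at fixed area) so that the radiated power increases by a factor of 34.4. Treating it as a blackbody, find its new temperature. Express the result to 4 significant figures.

P ∝ T⁴, so T₂/T₁ = (P₂/P₁)^(1/4) = (34.4)^(1/4) = 2.42181.
T₂ = 1312 × 2.42181 = 3177 K.

T₂ ≈ 3177 K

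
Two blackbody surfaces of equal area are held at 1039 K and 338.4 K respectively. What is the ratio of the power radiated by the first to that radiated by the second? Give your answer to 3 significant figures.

P₁/P₂ ≈ 88.9

With equal areas, P₁/P₂ = (T₁/T₂)⁴ = (1039/338.4)⁴ = 88.9.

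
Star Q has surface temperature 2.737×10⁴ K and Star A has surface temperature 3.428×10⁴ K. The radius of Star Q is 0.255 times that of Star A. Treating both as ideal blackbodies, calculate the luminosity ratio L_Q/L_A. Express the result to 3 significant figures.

L_Q/L_A ≈ 0.0264

L ∝ R²T⁴, so L_Q/L_A = (R_Q/R_A)²(T_Q/T_A)⁴ = (0.255)² × (2.737×10⁴/3.428×10⁴)⁴ = 0.065025 × 0.406383 = 0.0264.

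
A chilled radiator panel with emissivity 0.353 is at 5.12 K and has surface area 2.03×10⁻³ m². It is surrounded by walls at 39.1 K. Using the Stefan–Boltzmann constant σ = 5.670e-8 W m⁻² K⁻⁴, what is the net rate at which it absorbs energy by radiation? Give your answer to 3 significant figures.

Net gain ≈ 9.49×10⁻⁵ W

Area A = 2.03×10⁻³ m².
Net radiated power P_net = εσA(T⁴ − T₀⁴) = 0.353×5.670×10⁻⁸×2.03×10⁻³×(5.12⁴ − 39.1⁴).
T⁴ − T₀⁴ = 687.195 − 2.33726×10⁶ = -2.33657×10⁶ K⁴, so P_net = -9.49×10⁻⁵ W — negative, meaning a net gain of 9.49×10⁻⁵ W.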